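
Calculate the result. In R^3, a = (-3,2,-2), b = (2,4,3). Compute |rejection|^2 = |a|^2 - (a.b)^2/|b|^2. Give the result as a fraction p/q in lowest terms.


|a|^2 = (-3)^2 + 2^2 + (-2)^2 = 17
|b|^2 = 2^2 + 4^2 + 3^2 = 29
a . b = (-3)*2 + 2*4 + (-2)*3 = -4
(a.b)^2 = (-4)^2 = 16
|rej|^2 = 17 - 16/29
= (493 - 16)/29
= 477/29
In lowest terms: 477/29


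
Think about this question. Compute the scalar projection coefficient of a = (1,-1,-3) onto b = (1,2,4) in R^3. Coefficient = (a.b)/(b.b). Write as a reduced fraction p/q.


Projection coefficient = (a . b) / (b . b)
a . b = 1*1 + (-1)*2 + (-3)*4
= 1 + (-2) + (-12) = -13
b . b = 1^2 + 2^2 + 4^2
= 1 + 4 + 16 = 21
Coefficient = -13/21
In lowest terms: -13/21


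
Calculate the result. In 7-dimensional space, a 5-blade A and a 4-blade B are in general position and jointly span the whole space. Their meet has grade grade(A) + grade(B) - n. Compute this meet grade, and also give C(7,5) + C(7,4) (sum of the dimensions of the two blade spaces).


Meet grade = grade(A) + grade(B) - n
= 5 + 4 - 7 = 2
C(7,5) = 21
C(7,4) = 35
dim_A + dim_B = 21 + 35 = 56


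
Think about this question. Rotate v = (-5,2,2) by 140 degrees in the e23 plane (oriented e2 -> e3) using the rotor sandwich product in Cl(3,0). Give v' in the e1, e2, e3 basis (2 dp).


Rotor R = cos(70deg) - sin(70deg)*e23
Rotation angle theta = 2 * 70 = 140 degrees in the e23 plane (e2 -> e3).
The component perpendicular to the plane (e1) is invariant: v'_1 = v1 = -5.00
cos(140deg) = -0.7660, sin(140deg) = 0.6428
v'_2 = v2*cos(theta) - v3*sin(theta) = 2*(-0.7660) - 2*0.6428 = -2.82
v'_3 = v2*sin(theta) + v3*cos(theta) = 2*0.6428 + 2*(-0.7660) = -0.25
v' = -5.00*e1 - 2.82*e2 - 0.25*e3


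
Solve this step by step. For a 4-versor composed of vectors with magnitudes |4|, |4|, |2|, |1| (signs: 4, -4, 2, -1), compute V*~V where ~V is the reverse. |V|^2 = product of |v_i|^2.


Each vector v_i has |v_i|^2 = s_i^2
Squared scales: 4^2 = 16, (-4)^2 = 16, 2^2 = 4, (-1)^2 = 1
|V|^2 = 16 * 16 * 4 * 1
= 1024


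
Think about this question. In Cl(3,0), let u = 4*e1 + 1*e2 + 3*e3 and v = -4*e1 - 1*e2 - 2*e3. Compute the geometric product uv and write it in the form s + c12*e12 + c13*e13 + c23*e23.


In Cl(3,0): e_i^2 = 1, e_ie_j = -e_je_i for i != j.
Scalar part = u . v = 4*(-4) + 1*(-1) + 3*(-2)
= -16 + (-1) + (-6) = -23
e12 coeff = 4*(-1) - 1*(-4) = -4 - (-4) = 0
e13 coeff = 4*(-2) - 3*(-4) = -8 - (-12) = 4
e23 coeff = 1*(-2) - 3*(-1) = -2 - (-3) = 1
uv = -23 + 0*e12 + 4*e13 + 1*e23


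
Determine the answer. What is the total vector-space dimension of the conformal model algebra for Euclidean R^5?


The conformal model of R^5 uses Cl(6,1): the 5 Euclidean generators plus two extra orthogonal generators e+ (e+^2 = +1) and e- (e-^2 = -1), from which the null vectors e0, einf are built.
Number of generators m = 5 + 2 = 7.
dim Cl(p,q) = 2^m = 2^7 = 128


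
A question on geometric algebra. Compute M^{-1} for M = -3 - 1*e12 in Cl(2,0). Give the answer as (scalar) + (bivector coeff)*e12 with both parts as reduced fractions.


M = -3 - 1*e12, where e12^2 = -1.
Since M commutes with its reverse ~M = a - b*e12, M * ~M = a^2 - b^2*e12^2 = a^2 + b^2.
So M^{-1} = ~M / (a^2 + b^2) = (a - b*e12)/(a^2 + b^2).
a^2 + b^2 = 9 + 1 = 10
Scalar part = -3/10 = -3/10
Bivector coeff = 1/10 = 1/10
M^{-1} = -3/10 + 1/10*e12


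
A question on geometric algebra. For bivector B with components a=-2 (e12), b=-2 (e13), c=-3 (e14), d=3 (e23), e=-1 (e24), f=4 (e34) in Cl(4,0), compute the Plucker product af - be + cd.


Plucker relation: af - be + cd
a*f = (-2)*4 = -8
b*e = (-2)*(-1) = 2
c*d = (-3)*3 = -9
af - be + cd = -8 - 2 + (-9)
= -19


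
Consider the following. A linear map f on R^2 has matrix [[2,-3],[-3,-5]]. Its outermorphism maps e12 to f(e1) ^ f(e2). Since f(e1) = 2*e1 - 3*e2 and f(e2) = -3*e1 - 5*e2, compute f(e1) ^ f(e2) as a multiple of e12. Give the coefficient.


The outermorphism of a linear map f sends e1^e2 to f(e1)^f(e2).
f(e1) = 2*e1 - 3*e2
f(e2) = -3*e1 - 5*e2
f(e1) ^ f(e2) = (2*e1 - 3*e2) ^ (-3*e1 - 5*e2)
= 2*(-5)*e12 + (-3)*(-3)*e21
= (-10 - 9)*e12
= -19*e12
Coefficient = -19


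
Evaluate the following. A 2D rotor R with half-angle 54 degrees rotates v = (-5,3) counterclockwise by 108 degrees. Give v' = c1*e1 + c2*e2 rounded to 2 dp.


Rotor R = cos(54deg) - sin(54deg)*e12
Rotation angle theta = 2 * 54 = 108 degrees
v' = R*v*~R rotates v by theta.
cos(108deg) = -0.3090, sin(108deg) = 0.9511
v'_1 = -5*cos(108deg) - 3*sin(108deg)
= -5*(-0.3090) - 3*0.9511
= -1.31
v'_2 = -5*sin(108deg) + 3*cos(108deg)
= -5*0.9511 + 3*(-0.3090)
= -5.68
v' = -1.31*e1 - 5.68*e2


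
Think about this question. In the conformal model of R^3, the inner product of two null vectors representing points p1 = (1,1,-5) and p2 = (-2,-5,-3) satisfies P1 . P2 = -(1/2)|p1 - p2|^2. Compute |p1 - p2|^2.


p1 - p2 = (3, 6, -2)
|p1 - p2|^2 = 3^2 + 6^2 + (-2)^2
= 9 + 36 + 4
= 49


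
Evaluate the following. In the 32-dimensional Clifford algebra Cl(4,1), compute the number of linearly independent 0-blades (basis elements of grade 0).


Number of grade-k basis blades in Cl(p,q) with n = p + q is C(n, k).
n = 4 + 1 = 5
C(5, 0) = 5! / (0! * 5!)
= 120 / (1 * 120)
= 1


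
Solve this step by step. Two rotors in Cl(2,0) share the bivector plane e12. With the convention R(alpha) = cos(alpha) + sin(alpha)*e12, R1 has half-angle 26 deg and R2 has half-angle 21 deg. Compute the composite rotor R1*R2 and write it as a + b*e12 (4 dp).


Same-plane rotors commute and their half-angles add:
R1*R2 = cos(a1 + a2) + sin(a1 + a2)*e12.
a1 + a2 = 26 + 21 = 47 deg
cos(47 deg) = 0.6820
sin(47 deg) = 0.7314
R1*R2 = 0.6820 + 0.7314*e12


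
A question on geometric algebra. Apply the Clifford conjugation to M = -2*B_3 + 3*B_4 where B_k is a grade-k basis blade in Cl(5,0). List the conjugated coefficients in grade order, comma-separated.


Clifford conjugate sign for grade k: (-1)^(k(k+1)/2)
Grade 3: (-1)^(3*4/2) = (-1)^6 = 1, coeff -2 -> -2
Grade 4: (-1)^(4*5/2) = (-1)^10 = 1, coeff 3 -> 3
Conjugated coefficients: -2, 3


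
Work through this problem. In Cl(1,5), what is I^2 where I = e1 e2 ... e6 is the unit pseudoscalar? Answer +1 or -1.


The pseudoscalar I = e1...e_n (product of all n generators) of Cl(p,q) satisfies I^2 = (-1)^(q + n(n-1)/2).
p = 1, q = 5, n = p + q = 6
n(n-1)/2 = 6 * 5 / 2 = 15
Exponent = q + n(n-1)/2 = 5 + 15 = 20
I^2 = (-1)^20 = +1


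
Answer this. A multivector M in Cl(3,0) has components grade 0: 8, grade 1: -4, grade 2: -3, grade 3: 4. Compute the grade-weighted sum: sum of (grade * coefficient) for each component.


Grade-weighted sum = sum of grade_k * coefficient_k
0*8 = 0
1*(-4) = -4
2*(-3) = -6
3*4 = 12
Total = 0 + (-4) + (-6) + 12 = 2


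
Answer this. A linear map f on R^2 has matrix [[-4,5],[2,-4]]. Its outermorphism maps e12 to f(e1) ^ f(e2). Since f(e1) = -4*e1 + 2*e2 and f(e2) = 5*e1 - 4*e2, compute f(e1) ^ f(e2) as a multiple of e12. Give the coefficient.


The outermorphism of a linear map f sends e1^e2 to f(e1)^f(e2).
f(e1) = -4*e1 + 2*e2
f(e2) = 5*e1 - 4*e2
f(e1) ^ f(e2) = (-4*e1 + 2*e2) ^ (5*e1 - 4*e2)
= (-4)*(-4)*e12 + 2*5*e21
= (16 - 10)*e12
= 6*e12
Coefficient = 6


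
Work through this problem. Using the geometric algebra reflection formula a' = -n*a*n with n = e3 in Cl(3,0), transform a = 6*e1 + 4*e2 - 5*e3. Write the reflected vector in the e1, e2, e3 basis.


Reflection formula: a' = -n*a*n, with n = e3 (unit vector, n^2 = 1).
For reflection through hyperplane perp to e3:
The component along e3 flips sign, others stay.
a = (6, 4, -5)
a' = (6, 4, 5)
a' = 6*e1 + 4*e2 + 5*e3


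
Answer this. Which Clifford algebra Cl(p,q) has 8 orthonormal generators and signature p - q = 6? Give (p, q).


We need p + q = 8 and p - q = 6.
Adding: 2p = 8 + 6 = 14, so p = 7.
Then q = 8 - 7 = 1.
(p, q) = (7, 1)


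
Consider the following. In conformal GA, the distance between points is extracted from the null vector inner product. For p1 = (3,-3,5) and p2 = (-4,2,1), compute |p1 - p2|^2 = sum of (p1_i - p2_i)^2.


p1 - p2 = (7, -5, 4)
|p1 - p2|^2 = 7^2 + (-5)^2 + 4^2
= 49 + 25 + 16
= 90


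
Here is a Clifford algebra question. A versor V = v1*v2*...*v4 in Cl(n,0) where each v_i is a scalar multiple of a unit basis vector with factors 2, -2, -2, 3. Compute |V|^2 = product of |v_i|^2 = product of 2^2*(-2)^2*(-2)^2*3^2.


Each vector v_i has |v_i|^2 = s_i^2
Squared scales: 2^2 = 4, (-2)^2 = 4, (-2)^2 = 4, 3^2 = 9
|V|^2 = 4 * 4 * 4 * 9
= 576


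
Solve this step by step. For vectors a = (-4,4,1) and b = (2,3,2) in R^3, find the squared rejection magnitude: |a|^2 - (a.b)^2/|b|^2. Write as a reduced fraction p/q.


|a|^2 = (-4)^2 + 4^2 + 1^2 = 33
|b|^2 = 2^2 + 3^2 + 2^2 = 17
a . b = (-4)*2 + 4*3 + 1*2 = 6
(a.b)^2 = 6^2 = 36
|rej|^2 = 33 - 36/17
= (561 - 36)/17
= 525/17
In lowest terms: 525/17


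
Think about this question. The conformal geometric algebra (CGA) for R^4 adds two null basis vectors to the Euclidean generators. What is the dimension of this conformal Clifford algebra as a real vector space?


The conformal model of R^4 uses Cl(5,1): the 4 Euclidean generators plus two extra orthogonal generators e+ (e+^2 = +1) and e- (e-^2 = -1), from which the null vectors e0, einf are built.
Number of generators m = 4 + 2 = 6.
dim Cl(p,q) = 2^m = 2^6 = 64


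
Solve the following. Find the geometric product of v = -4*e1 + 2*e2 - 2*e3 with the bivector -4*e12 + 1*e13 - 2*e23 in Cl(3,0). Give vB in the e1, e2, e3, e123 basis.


vB has grade-1 (vector) and grade-3 (trivector) parts: vB = (v _| B) + (v ^ B).
Vector part <vB>_1:
  e1: -v2*b12 - v3*b13 = -(2)*(-4) - (-2)*(1) = 10
  e2: v1*b12 - v3*b23 = (-4)*(-4) - (-2)*(-2) = 12
  e3: v1*b13 + v2*b23 = (-4)*(1) + (2)*(-2) = -8
Trivector part <vB>_3:
  e123: v1*b23 - v2*b13 + v3*b12 = (-4)*(-2) - (2)*(1) + (-2)*(-4) = 14
vB = 10*e1 + 12*e2 - 8*e3 + 14*e123


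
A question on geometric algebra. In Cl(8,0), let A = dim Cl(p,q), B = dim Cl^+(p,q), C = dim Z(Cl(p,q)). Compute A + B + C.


n = 8 + 0 = 8
Total dim = 2^8 = 256
Even subalgebra dim = 2^7 = 128
n is even, so center dim = 1
Sum = 256 + 128 + 1 = 385


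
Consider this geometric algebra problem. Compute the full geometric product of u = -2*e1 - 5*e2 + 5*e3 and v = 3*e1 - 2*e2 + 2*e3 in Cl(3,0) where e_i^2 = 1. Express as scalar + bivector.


In Cl(3,0): e_i^2 = 1, e_ie_j = -e_je_i for i != j.
Scalar part = u . v = (-2)*3 + (-5)*(-2) + 5*2
= -6 + 10 + 10 = 14
e12 coeff = (-2)*(-2) - (-5)*3 = 4 - (-15) = 19
e13 coeff = (-2)*2 - 5*3 = -4 - 15 = -19
e23 coeff = (-5)*2 - 5*(-2) = -10 - (-10) = 0
uv = 14 + 19*e12 - 19*e13 + 0*e23


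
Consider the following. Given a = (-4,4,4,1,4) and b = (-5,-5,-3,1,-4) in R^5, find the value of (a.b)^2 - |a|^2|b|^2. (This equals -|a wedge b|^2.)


a . b = (-4)*(-5) + 4*(-5) + 4*(-3) + 1*1 + 4*(-4)
= 20 + (-20) + (-12) + 1 + (-16) = -27
|a|^2 = (-4)^2 + 4^2 + 4^2 + 1^2 + 4^2 = 65
|b|^2 = (-5)^2 + (-5)^2 + (-3)^2 + 1^2 + (-4)^2 = 76
(a.b)^2 = (-27)^2 = 729
|a|^2 * |b|^2 = 65 * 76 = 4940
Result = 729 - 4940 = -4211


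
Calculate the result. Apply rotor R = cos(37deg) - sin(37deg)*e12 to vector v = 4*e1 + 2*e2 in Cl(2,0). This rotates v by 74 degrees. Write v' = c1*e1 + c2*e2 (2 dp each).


Rotor R = cos(37deg) - sin(37deg)*e12
Rotation angle theta = 2 * 37 = 74 degrees
v' = R*v*~R rotates v by theta.
cos(74deg) = 0.2756, sin(74deg) = 0.9613
v'_1 = 4*cos(74deg) - 2*sin(74deg)
= 4*0.2756 - 2*0.9613
= -0.82
v'_2 = 4*sin(74deg) + 2*cos(74deg)
= 4*0.9613 + 2*0.2756
= 4.40
v' = -0.82*e1 + 4.40*e2


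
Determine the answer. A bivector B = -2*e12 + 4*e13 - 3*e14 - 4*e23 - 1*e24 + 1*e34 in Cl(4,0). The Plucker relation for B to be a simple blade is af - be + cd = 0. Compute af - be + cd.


Plucker relation: af - be + cd
a*f = (-2)*1 = -2
b*e = 4*(-1) = -4
c*d = (-3)*(-4) = 12
af - be + cd = -2 - (-4) + 12
= 14


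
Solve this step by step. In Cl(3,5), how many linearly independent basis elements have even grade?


Even subalgebra dimension = 2^(n-1)
n = 3 + 5 = 8
2^(8 - 1) = 2^7 = 128
Verification: sum of C(8,k) for even k = 1 + 28 + 70 + 28 + 1 = 128
Result = 128


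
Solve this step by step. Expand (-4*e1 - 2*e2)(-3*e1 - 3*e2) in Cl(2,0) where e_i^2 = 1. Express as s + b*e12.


Expand: (-4*e1 - 2*e2)(-3*e1 - 3*e2)
= (-4)*(-3)*e1e1 + (-4)*(-3)*e1e2 + (-2)*(-3)*e2e1 + (-2)*(-3)*e2e2
Using e1^2 = e2^2 = 1, e2e1 = -e1e2:
Scalar part s = (-4)*(-3) + (-2)*(-3) = 12 + 6 = 18
Bivector part b = (-4)*(-3) - (-2)*(-3) = 12 - 6 = 6
uv = 18 + 6*e12


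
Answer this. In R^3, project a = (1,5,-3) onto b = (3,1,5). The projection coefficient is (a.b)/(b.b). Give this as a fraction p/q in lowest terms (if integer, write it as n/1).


Projection coefficient = (a . b) / (b . b)
a . b = 1*3 + 5*1 + (-3)*5
= 3 + 5 + (-15) = -7
b . b = 3^2 + 1^2 + 5^2
= 9 + 1 + 25 = 35
Coefficient = -7/35
In lowest terms: -1/5


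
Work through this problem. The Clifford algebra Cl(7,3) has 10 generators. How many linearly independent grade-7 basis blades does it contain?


Number of grade-k basis blades in Cl(p,q) with n = p + q is C(n, k).
n = 7 + 3 = 10
C(10, 7) = 10! / (7! * 3!)
= 3628800 / (5040 * 6)
= 120


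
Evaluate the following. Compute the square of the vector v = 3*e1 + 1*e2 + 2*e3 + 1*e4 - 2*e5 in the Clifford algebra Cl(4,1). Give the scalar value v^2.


v^2 = sum of c_i^2 * e_i^2
Positive signature terms (e_i^2 = +1): 3^2 + 1^2 + 2^2 + 1^2 = 15
Negative signature terms (e_j^2 = -1): (-2)^2 = 4
v^2 = 15 - 4 = 11


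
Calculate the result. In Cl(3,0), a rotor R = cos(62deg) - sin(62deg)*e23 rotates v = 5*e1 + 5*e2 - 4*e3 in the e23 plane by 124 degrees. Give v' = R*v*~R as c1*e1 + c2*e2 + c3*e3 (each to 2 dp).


Rotor R = cos(62deg) - sin(62deg)*e23
Rotation angle theta = 2 * 62 = 124 degrees in the e23 plane (e2 -> e3).
The component perpendicular to the plane (e1) is invariant: v'_1 = v1 = 5.00
cos(124deg) = -0.5592, sin(124deg) = 0.8290
v'_2 = v2*cos(theta) - v3*sin(theta) = 5*(-0.5592) - (-4)*0.8290 = 0.52
v'_3 = v2*sin(theta) + v3*cos(theta) = 5*0.8290 + (-4)*(-0.5592) = 6.38
v' = 5.00*e1 + 0.52*e2 + 6.38*e3


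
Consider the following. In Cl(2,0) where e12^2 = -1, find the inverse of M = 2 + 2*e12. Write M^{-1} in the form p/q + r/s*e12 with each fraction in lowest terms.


M = 2 + 2*e12, where e12^2 = -1.
Since M commutes with its reverse ~M = a - b*e12, M * ~M = a^2 - b^2*e12^2 = a^2 + b^2.
So M^{-1} = ~M / (a^2 + b^2) = (a - b*e12)/(a^2 + b^2).
a^2 + b^2 = 4 + 4 = 8
Scalar part = 2/8 = 1/4
Bivector coeff = -2/8 = -1/4
M^{-1} = 1/4 - 1/4*e12


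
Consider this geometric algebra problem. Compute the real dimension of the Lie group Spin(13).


Spin(n) double-covers SO(n); both have Lie algebra so(n) of dimension n(n-1)/2.
n = 13
n(n-1) = 13 * 12 = 156
dim Spin(13) = 156/2 = 78


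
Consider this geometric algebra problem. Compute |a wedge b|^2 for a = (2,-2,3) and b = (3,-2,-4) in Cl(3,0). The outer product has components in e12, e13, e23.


a wedge b = (a1*b2 - a2*b1)*e12 + (a1*b3 - a3*b1)*e13 + (a2*b3 - a3*b2)*e23
e12 coeff: 2*(-2) - (-2)*3 = -4 - (-6) = 2
e13 coeff: 2*(-4) - 3*3 = -8 - 9 = -17
e23 coeff: (-2)*(-4) - 3*(-2) = 8 - (-6) = 14
|a wedge b|^2 = 2^2 + (-17)^2 + 14^2
= 4 + 289 + 196
= 489


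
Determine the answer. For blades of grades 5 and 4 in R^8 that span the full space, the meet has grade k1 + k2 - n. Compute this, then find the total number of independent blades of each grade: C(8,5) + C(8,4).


Meet grade = grade(A) + grade(B) - n
= 5 + 4 - 8 = 1
C(8,5) = 56
C(8,4) = 70
dim_A + dim_B = 56 + 70 = 126


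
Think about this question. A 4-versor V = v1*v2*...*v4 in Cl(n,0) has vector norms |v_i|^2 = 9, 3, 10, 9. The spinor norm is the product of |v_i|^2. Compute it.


Spinor norm N(V) = |v1|^2 * |v2|^2 * ... * |v4|^2
= 9 * 3 * 10 * 9
Running product: 9, 27, 270, 2430
N(V) = 2430


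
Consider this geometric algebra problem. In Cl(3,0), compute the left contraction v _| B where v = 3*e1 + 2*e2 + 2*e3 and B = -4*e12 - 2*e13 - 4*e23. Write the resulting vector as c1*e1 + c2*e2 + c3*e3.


Left contraction v _| B = <vB>_1 (grade-1 part of the geometric product vB).
Using e1_|e12 = e2, e2_|e12 = -e1, e1_|e13 = e3, e3_|e13 = -e1, e2_|e23 = e3, e3_|e23 = -e2:
e1 coeff: -v2*b12 - v3*b13 = -(2)*(-4) - (2)*(-2) = 12
e2 coeff: v1*b12 - v3*b23 = (3)*(-4) - (2)*(-4) = -4
e3 coeff: v1*b13 + v2*b23 = (3)*(-2) + (2)*(-4) = -14
v _| B = 12*e1 - 4*e2 - 14*e3


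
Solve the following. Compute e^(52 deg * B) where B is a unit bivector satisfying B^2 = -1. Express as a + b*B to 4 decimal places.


For a unit bivector B with B^2 = -1, the exponential series gives
e^(theta*B) = cos(theta) + sin(theta)*B (the GA analogue of Euler's formula).
theta = 52 degrees = 0.907571 rad
cos(52 deg) = 0.6157
sin(52 deg) = 0.7880
exp(theta*B) = 0.6157 + 0.7880*B


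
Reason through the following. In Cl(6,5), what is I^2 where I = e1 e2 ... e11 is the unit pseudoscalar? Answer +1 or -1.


The pseudoscalar I = e1...e_n (product of all n generators) of Cl(p,q) satisfies I^2 = (-1)^(q + n(n-1)/2).
p = 6, q = 5, n = p + q = 11
n(n-1)/2 = 11 * 10 / 2 = 55
Exponent = q + n(n-1)/2 = 5 + 55 = 60
I^2 = (-1)^60 = +1


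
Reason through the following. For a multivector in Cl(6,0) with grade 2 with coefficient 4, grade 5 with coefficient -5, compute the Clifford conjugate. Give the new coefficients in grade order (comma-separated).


Clifford conjugate sign for grade k: (-1)^(k(k+1)/2)
Grade 2: (-1)^(2*3/2) = (-1)^3 = -1, coeff 4 -> -4
Grade 5: (-1)^(5*6/2) = (-1)^15 = -1, coeff -5 -> 5
Conjugated coefficients: -4, 5


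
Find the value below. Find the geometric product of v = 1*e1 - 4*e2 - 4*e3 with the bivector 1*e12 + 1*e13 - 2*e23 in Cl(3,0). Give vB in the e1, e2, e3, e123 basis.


vB has grade-1 (vector) and grade-3 (trivector) parts: vB = (v _| B) + (v ^ B).
Vector part <vB>_1:
  e1: -v2*b12 - v3*b13 = -(-4)*(1) - (-4)*(1) = 8
  e2: v1*b12 - v3*b23 = (1)*(1) - (-4)*(-2) = -7
  e3: v1*b13 + v2*b23 = (1)*(1) + (-4)*(-2) = 9
Trivector part <vB>_3:
  e123: v1*b23 - v2*b13 + v3*b12 = (1)*(-2) - (-4)*(1) + (-4)*(1) = -2
vB = 8*e1 - 7*e2 + 9*e3 - 2*e123


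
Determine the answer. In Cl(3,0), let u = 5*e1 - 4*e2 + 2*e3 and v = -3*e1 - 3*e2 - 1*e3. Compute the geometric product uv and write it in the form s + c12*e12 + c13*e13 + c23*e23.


In Cl(3,0): e_i^2 = 1, e_ie_j = -e_je_i for i != j.
Scalar part = u . v = 5*(-3) + (-4)*(-3) + 2*(-1)
= -15 + 12 + (-2) = -5
e12 coeff = 5*(-3) - (-4)*(-3) = -15 - 12 = -27
e13 coeff = 5*(-1) - 2*(-3) = -5 - (-6) = 1
e23 coeff = (-4)*(-1) - 2*(-3) = 4 - (-6) = 10
uv = -5 - 27*e12 + 1*e13 + 10*e23


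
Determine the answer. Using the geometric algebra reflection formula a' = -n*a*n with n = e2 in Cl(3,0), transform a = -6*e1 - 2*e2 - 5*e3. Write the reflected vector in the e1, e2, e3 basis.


Reflection formula: a' = -n*a*n, with n = e2 (unit vector, n^2 = 1).
For reflection through hyperplane perp to e2:
The component along e2 flips sign, others stay.
a = (-6, -2, -5)
a' = (-6, 2, -5)
a' = -6*e1 + 2*e2 - 5*e3


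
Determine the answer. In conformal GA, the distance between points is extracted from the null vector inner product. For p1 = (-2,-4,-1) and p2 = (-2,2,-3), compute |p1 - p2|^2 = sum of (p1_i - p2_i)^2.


p1 - p2 = (0, -6, 2)
|p1 - p2|^2 = 0^2 + (-6)^2 + 2^2
= 0 + 36 + 4
= 40


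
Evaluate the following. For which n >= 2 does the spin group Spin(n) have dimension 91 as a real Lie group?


dim Spin(n) = dim so(n) = n(n-1)/2.
Solve n(n-1)/2 = 91, i.e. n^2 - n - 182 = 0.
Discriminant = 1 + 8*91 = 729
n = (1 + sqrt(729))/2 = (1 + 27)/2 = 14


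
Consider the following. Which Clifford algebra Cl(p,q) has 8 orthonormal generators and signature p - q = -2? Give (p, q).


We need p + q = 8 and p - q = -2.
Adding: 2p = 8 + (-2) = 6, so p = 3.
Then q = 8 - 3 = 5.
(p, q) = (3, 5)


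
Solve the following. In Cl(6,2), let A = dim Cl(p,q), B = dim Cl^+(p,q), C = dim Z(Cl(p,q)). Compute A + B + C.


n = 6 + 2 = 8
Total dim = 2^8 = 256
Even subalgebra dim = 2^7 = 128
n is even, so center dim = 1
Sum = 256 + 128 + 1 = 385


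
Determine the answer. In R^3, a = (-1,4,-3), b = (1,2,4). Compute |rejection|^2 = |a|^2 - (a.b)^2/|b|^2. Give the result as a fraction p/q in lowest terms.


|a|^2 = (-1)^2 + 4^2 + (-3)^2 = 26
|b|^2 = 1^2 + 2^2 + 4^2 = 21
a . b = (-1)*1 + 4*2 + (-3)*4 = -5
(a.b)^2 = (-5)^2 = 25
|rej|^2 = 26 - 25/21
= (546 - 25)/21
= 521/21
In lowest terms: 521/21


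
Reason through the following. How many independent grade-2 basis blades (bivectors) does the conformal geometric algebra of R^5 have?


The conformal model of R^5 uses Cl(6,1) with m = 5 + 2 = 7 generators.
Number of grade-2 blades = C(m, 2) = C(7, 2)
= 7*6/2 = 21


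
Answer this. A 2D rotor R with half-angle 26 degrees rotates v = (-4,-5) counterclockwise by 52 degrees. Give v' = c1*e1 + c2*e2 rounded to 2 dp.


Rotor R = cos(26deg) - sin(26deg)*e12
Rotation angle theta = 2 * 26 = 52 degrees
v' = R*v*~R rotates v by theta.
cos(52deg) = 0.6157, sin(52deg) = 0.7880
v'_1 = -4*cos(52deg) - (-5)*sin(52deg)
= -4*0.6157 - (-5)*0.7880
= 1.48
v'_2 = -4*sin(52deg) + (-5)*cos(52deg)
= -4*0.7880 + (-5)*0.6157
= -6.23
v' = 1.48*e1 - 6.23*e2


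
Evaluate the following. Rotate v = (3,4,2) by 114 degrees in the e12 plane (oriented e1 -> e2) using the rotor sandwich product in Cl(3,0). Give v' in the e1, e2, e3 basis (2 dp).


Rotor R = cos(57deg) - sin(57deg)*e12
Rotation angle theta = 2 * 57 = 114 degrees in the e12 plane (e1 -> e2).
The component perpendicular to the plane (e3) is invariant: v'_3 = v3 = 2.00
cos(114deg) = -0.4067, sin(114deg) = 0.9135
v'_1 = v1*cos(theta) - v2*sin(theta) = 3*(-0.4067) - 4*0.9135 = -4.87
v'_2 = v1*sin(theta) + v2*cos(theta) = 3*0.9135 + 4*(-0.4067) = 1.11
v' = -4.87*e1 + 1.11*e2 + 2.00*e3


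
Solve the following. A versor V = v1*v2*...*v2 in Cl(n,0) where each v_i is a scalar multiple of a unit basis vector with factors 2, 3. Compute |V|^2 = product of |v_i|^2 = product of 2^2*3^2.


Each vector v_i has |v_i|^2 = s_i^2
Squared scales: 2^2 = 4, 3^2 = 9
|V|^2 = 4 * 9
= 36


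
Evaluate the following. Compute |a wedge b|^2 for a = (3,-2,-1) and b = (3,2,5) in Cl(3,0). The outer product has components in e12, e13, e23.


a wedge b = (a1*b2 - a2*b1)*e12 + (a1*b3 - a3*b1)*e13 + (a2*b3 - a3*b2)*e23
e12 coeff: 3*2 - (-2)*3 = 6 - (-6) = 12
e13 coeff: 3*5 - (-1)*3 = 15 - (-3) = 18
e23 coeff: (-2)*5 - (-1)*2 = -10 - (-2) = -8
|a wedge b|^2 = 12^2 + 18^2 + (-8)^2
= 144 + 324 + 64
= 532


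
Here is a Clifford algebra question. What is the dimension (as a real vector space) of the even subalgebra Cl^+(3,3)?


Even subalgebra dimension = 2^(n-1)
n = 3 + 3 = 6
2^(6 - 1) = 2^5 = 32
Verification: sum of C(6,k) for even k = 1 + 15 + 15 + 1 = 32
Result = 32


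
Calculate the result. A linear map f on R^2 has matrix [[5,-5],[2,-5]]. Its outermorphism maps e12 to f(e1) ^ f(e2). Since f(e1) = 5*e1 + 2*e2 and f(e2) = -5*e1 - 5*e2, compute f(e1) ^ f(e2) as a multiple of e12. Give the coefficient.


The outermorphism of a linear map f sends e1^e2 to f(e1)^f(e2).
f(e1) = 5*e1 + 2*e2
f(e2) = -5*e1 - 5*e2
f(e1) ^ f(e2) = (5*e1 + 2*e2) ^ (-5*e1 - 5*e2)
= 5*(-5)*e12 + 2*(-5)*e21
= (-25 - (-10))*e12
= -15*e12
Coefficient = -15


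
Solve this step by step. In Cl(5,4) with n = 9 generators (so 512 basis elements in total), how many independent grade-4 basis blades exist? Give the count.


Number of grade-k basis blades in Cl(p,q) with n = p + q is C(n, k).
n = 5 + 4 = 9
C(9, 4) = 9! / (4! * 5!)
= 362880 / (24 * 120)
= 126


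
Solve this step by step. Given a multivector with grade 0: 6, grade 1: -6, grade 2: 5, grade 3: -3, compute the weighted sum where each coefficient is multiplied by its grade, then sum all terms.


Grade-weighted sum = sum of grade_k * coefficient_k
0*6 = 0
1*(-6) = -6
2*5 = 10
3*(-3) = -9
Total = 0 + (-6) + 10 + (-9) = -5


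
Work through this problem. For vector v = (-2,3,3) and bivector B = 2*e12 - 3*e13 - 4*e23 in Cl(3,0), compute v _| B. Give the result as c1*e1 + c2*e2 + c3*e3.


Left contraction v _| B = <vB>_1 (grade-1 part of the geometric product vB).
Using e1_|e12 = e2, e2_|e12 = -e1, e1_|e13 = e3, e3_|e13 = -e1, e2_|e23 = e3, e3_|e23 = -e2:
e1 coeff: -v2*b12 - v3*b13 = -(3)*(2) - (3)*(-3) = 3
e2 coeff: v1*b12 - v3*b23 = (-2)*(2) - (3)*(-4) = 8
e3 coeff: v1*b13 + v2*b23 = (-2)*(-3) + (3)*(-4) = -6
v _| B = 3*e1 + 8*e2 - 6*e3


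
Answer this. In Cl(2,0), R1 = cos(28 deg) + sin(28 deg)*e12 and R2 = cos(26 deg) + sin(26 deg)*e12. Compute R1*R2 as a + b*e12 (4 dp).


Same-plane rotors commute and their half-angles add:
R1*R2 = cos(a1 + a2) + sin(a1 + a2)*e12.
a1 + a2 = 28 + 26 = 54 deg
cos(54 deg) = 0.5878
sin(54 deg) = 0.8090
R1*R2 = 0.5878 + 0.8090*e12


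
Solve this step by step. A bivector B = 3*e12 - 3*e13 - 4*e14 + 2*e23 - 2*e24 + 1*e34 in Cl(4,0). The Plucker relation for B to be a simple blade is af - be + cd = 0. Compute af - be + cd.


Plucker relation: af - be + cd
a*f = 3*1 = 3
b*e = (-3)*(-2) = 6
c*d = (-4)*2 = -8
af - be + cd = 3 - 6 + (-8)
= -11


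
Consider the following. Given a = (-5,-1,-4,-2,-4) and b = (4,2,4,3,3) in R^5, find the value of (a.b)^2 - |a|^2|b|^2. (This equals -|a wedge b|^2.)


a . b = (-5)*4 + (-1)*2 + (-4)*4 + (-2)*3 + (-4)*3
= -20 + (-2) + (-16) + (-6) + (-12) = -56
|a|^2 = (-5)^2 + (-1)^2 + (-4)^2 + (-2)^2 + (-4)^2 = 62
|b|^2 = 4^2 + 2^2 + 4^2 + 3^2 + 3^2 = 54
(a.b)^2 = (-56)^2 = 3136
|a|^2 * |b|^2 = 62 * 54 = 3348
Result = 3136 - 3348 = -212


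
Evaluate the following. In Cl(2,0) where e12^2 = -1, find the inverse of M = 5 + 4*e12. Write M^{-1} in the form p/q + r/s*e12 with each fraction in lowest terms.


M = 5 + 4*e12, where e12^2 = -1.
Since M commutes with its reverse ~M = a - b*e12, M * ~M = a^2 - b^2*e12^2 = a^2 + b^2.
So M^{-1} = ~M / (a^2 + b^2) = (a - b*e12)/(a^2 + b^2).
a^2 + b^2 = 25 + 16 = 41
Scalar part = 5/41 = 5/41
Bivector coeff = -4/41 = -4/41
M^{-1} = 5/41 - 4/41*e12


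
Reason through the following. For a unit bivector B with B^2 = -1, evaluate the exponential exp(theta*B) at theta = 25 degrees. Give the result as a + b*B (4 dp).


For a unit bivector B with B^2 = -1, the exponential series gives
e^(theta*B) = cos(theta) + sin(theta)*B (the GA analogue of Euler's formula).
theta = 25 degrees = 0.436332 rad
cos(25 deg) = 0.9063
sin(25 deg) = 0.4226
exp(theta*B) = 0.9063 + 0.4226*B


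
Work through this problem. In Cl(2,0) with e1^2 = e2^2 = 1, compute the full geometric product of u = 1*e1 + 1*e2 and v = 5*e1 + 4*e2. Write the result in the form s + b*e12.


Expand: (1*e1 + 1*e2)(5*e1 + 4*e2)
= 1*5*e1e1 + 1*4*e1e2 + 1*5*e2e1 + 1*4*e2e2
Using e1^2 = e2^2 = 1, e2e1 = -e1e2:
Scalar part s = 1*5 + 1*4 = 5 + 4 = 9
Bivector part b = 1*4 - 1*5 = 4 - 5 = -1
uv = 9 - 1*e12


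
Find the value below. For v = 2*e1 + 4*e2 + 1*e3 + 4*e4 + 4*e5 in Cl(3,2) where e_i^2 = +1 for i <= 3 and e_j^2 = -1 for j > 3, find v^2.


v^2 = sum of c_i^2 * e_i^2
Positive signature terms (e_i^2 = +1): 2^2 + 4^2 + 1^2 = 21
Negative signature terms (e_j^2 = -1): 4^2 + 4^2 = 32
v^2 = 21 - 32 = -11


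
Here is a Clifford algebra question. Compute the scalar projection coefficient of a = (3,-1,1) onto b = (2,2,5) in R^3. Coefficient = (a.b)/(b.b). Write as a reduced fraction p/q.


Projection coefficient = (a . b) / (b . b)
a . b = 3*2 + (-1)*2 + 1*5
= 6 + (-2) + 5 = 9
b . b = 2^2 + 2^2 + 5^2
= 4 + 4 + 25 = 33
Coefficient = 9/33
In lowest terms: 3/11


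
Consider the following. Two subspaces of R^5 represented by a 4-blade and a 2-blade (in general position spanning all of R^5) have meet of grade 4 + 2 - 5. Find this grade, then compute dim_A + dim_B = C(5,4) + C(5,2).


Meet grade = grade(A) + grade(B) - n
= 4 + 2 - 5 = 1
C(5,4) = 5
C(5,2) = 10
dim_A + dim_B = 5 + 10 = 15


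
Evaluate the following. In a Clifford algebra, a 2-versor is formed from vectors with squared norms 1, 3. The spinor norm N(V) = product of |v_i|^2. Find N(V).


Spinor norm N(V) = |v1|^2 * |v2|^2 * ... * |v2|^2
= 1 * 3
Running product: 1, 3
N(V) = 3


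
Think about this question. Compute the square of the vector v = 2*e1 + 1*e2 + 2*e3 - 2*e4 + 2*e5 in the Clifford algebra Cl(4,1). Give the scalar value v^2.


v^2 = sum of c_i^2 * e_i^2
Positive signature terms (e_i^2 = +1): 2^2 + 1^2 + 2^2 + (-2)^2 = 13
Negative signature terms (e_j^2 = -1): 2^2 = 4
v^2 = 13 - 4 = 9


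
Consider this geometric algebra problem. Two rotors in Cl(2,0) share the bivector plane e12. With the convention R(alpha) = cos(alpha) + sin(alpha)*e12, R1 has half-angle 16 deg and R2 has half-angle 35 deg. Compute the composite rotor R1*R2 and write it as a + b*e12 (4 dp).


Same-plane rotors commute and their half-angles add:
R1*R2 = cos(a1 + a2) + sin(a1 + a2)*e12.
a1 + a2 = 16 + 35 = 51 deg
cos(51 deg) = 0.6293
sin(51 deg) = 0.7771
R1*R2 = 0.6293 + 0.7771*e12


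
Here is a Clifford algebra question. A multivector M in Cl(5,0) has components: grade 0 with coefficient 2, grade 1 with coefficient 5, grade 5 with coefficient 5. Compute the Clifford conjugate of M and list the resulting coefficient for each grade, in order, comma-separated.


Clifford conjugate sign for grade k: (-1)^(k(k+1)/2)
Grade 0: (-1)^(0*1/2) = (-1)^0 = 1, coeff 2 -> 2
Grade 1: (-1)^(1*2/2) = (-1)^1 = -1, coeff 5 -> -5
Grade 5: (-1)^(5*6/2) = (-1)^15 = -1, coeff 5 -> -5
Conjugated coefficients: 2, -5, -5


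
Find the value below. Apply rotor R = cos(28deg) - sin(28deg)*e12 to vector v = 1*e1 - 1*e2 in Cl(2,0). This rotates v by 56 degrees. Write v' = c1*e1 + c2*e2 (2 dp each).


Rotor R = cos(28deg) - sin(28deg)*e12
Rotation angle theta = 2 * 28 = 56 degrees
v' = R*v*~R rotates v by theta.
cos(56deg) = 0.5592, sin(56deg) = 0.8290
v'_1 = 1*cos(56deg) - (-1)*sin(56deg)
= 1*0.5592 - (-1)*0.8290
= 1.39
v'_2 = 1*sin(56deg) + (-1)*cos(56deg)
= 1*0.8290 + (-1)*0.5592
= 0.27
v' = 1.39*e1 + 0.27*e2


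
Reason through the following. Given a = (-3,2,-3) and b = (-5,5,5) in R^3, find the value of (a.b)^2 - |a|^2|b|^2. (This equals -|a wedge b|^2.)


a . b = (-3)*(-5) + 2*5 + (-3)*5
= 15 + 10 + (-15) = 10
|a|^2 = (-3)^2 + 2^2 + (-3)^2 = 22
|b|^2 = (-5)^2 + 5^2 + 5^2 = 75
(a.b)^2 = 10^2 = 100
|a|^2 * |b|^2 = 22 * 75 = 1650
Result = 100 - 1650 = -1550


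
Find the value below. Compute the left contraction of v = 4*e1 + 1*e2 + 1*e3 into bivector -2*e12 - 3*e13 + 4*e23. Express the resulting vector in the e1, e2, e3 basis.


Left contraction v _| B = <vB>_1 (grade-1 part of the geometric product vB).
Using e1_|e12 = e2, e2_|e12 = -e1, e1_|e13 = e3, e3_|e13 = -e1, e2_|e23 = e3, e3_|e23 = -e2:
e1 coeff: -v2*b12 - v3*b13 = -(1)*(-2) - (1)*(-3) = 5
e2 coeff: v1*b12 - v3*b23 = (4)*(-2) - (1)*(4) = -12
e3 coeff: v1*b13 + v2*b23 = (4)*(-3) + (1)*(4) = -8
v _| B = 5*e1 - 12*e2 - 8*e3


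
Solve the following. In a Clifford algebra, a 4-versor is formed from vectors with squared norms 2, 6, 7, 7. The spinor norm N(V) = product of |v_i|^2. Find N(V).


Spinor norm N(V) = |v1|^2 * |v2|^2 * ... * |v4|^2
= 2 * 6 * 7 * 7
Running product: 2, 12, 84, 588
N(V) = 588


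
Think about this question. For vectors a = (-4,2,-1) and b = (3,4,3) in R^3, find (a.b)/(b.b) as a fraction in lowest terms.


Projection coefficient = (a . b) / (b . b)
a . b = (-4)*3 + 2*4 + (-1)*3
= -12 + 8 + (-3) = -7
b . b = 3^2 + 4^2 + 3^2
= 9 + 16 + 9 = 34
Coefficient = -7/34
In lowest terms: -7/34


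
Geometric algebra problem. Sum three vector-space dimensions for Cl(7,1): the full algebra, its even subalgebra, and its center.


n = 7 + 1 = 8
Total dim = 2^8 = 256
Even subalgebra dim = 2^7 = 128
n is even, so center dim = 1
Sum = 256 + 128 + 1 = 385


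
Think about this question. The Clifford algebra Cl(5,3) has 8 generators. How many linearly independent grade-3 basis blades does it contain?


Number of grade-k basis blades in Cl(p,q) with n = p + q is C(n, k).
n = 5 + 3 = 8
C(8, 3) = 8! / (3! * 5!)
= 40320 / (6 * 120)
= 56


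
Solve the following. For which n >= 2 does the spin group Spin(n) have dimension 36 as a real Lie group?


dim Spin(n) = dim so(n) = n(n-1)/2.
Solve n(n-1)/2 = 36, i.e. n^2 - n - 72 = 0.
Discriminant = 1 + 8*36 = 289
n = (1 + sqrt(289))/2 = (1 + 17)/2 = 9


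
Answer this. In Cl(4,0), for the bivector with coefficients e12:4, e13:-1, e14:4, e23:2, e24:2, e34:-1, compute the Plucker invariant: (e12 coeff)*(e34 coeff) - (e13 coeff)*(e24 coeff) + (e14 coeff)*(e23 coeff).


Plucker relation: af - be + cd
a*f = 4*(-1) = -4
b*e = (-1)*2 = -2
c*d = 4*2 = 8
af - be + cd = -4 - (-2) + 8
= 6


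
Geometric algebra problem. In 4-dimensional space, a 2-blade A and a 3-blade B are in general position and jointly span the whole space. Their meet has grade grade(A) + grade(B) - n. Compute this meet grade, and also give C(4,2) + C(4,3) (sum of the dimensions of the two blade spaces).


Meet grade = grade(A) + grade(B) - n
= 2 + 3 - 4 = 1
C(4,2) = 6
C(4,3) = 4
dim_A + dim_B = 6 + 4 = 10


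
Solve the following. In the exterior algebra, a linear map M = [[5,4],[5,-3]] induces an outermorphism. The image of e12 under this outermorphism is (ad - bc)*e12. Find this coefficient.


The outermorphism of a linear map f sends e1^e2 to f(e1)^f(e2).
f(e1) = 5*e1 + 5*e2
f(e2) = 4*e1 - 3*e2
f(e1) ^ f(e2) = (5*e1 + 5*e2) ^ (4*e1 - 3*e2)
= 5*(-3)*e12 + 5*4*e21
= (-15 - 20)*e12
= -35*e12
Coefficient = -35


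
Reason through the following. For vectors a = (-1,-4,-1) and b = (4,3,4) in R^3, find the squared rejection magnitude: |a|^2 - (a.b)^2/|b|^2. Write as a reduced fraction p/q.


|a|^2 = (-1)^2 + (-4)^2 + (-1)^2 = 18
|b|^2 = 4^2 + 3^2 + 4^2 = 41
a . b = (-1)*4 + (-4)*3 + (-1)*4 = -20
(a.b)^2 = (-20)^2 = 400
|rej|^2 = 18 - 400/41
= (738 - 400)/41
= 338/41
In lowest terms: 338/41


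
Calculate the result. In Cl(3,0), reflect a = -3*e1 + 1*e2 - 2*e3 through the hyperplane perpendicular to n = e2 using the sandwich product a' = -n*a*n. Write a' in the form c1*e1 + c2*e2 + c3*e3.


Reflection formula: a' = -n*a*n, with n = e2 (unit vector, n^2 = 1).
For reflection through hyperplane perp to e2:
The component along e2 flips sign, others stay.
a = (-3, 1, -2)
a' = (-3, -1, -2)
a' = -3*e1 - 1*e2 - 2*e3


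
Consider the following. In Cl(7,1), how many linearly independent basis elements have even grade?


Even subalgebra dimension = 2^(n-1)
n = 7 + 1 = 8
2^(8 - 1) = 2^7 = 128
Verification: sum of C(8,k) for even k = 1 + 28 + 70 + 28 + 1 = 128
Result = 128


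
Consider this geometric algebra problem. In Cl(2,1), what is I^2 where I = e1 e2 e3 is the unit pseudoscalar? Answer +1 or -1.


The pseudoscalar I = e1...e_n (product of all n generators) of Cl(p,q) satisfies I^2 = (-1)^(q + n(n-1)/2).
p = 2, q = 1, n = p + q = 3
n(n-1)/2 = 3 * 2 / 2 = 3
Exponent = q + n(n-1)/2 = 1 + 3 = 4
I^2 = (-1)^4 = +1


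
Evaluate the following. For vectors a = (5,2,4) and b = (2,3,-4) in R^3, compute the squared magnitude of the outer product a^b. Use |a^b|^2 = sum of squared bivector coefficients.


a wedge b = (a1*b2 - a2*b1)*e12 + (a1*b3 - a3*b1)*e13 + (a2*b3 - a3*b2)*e23
e12 coeff: 5*3 - 2*2 = 15 - 4 = 11
e13 coeff: 5*(-4) - 4*2 = -20 - 8 = -28
e23 coeff: 2*(-4) - 4*3 = -8 - 12 = -20
|a wedge b|^2 = 11^2 + (-28)^2 + (-20)^2
= 121 + 784 + 400
= 1305


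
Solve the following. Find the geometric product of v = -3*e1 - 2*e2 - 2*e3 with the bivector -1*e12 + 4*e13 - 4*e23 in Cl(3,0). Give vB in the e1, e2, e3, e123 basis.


vB has grade-1 (vector) and grade-3 (trivector) parts: vB = (v _| B) + (v ^ B).
Vector part <vB>_1:
  e1: -v2*b12 - v3*b13 = -(-2)*(-1) - (-2)*(4) = 6
  e2: v1*b12 - v3*b23 = (-3)*(-1) - (-2)*(-4) = -5
  e3: v1*b13 + v2*b23 = (-3)*(4) + (-2)*(-4) = -4
Trivector part <vB>_3:
  e123: v1*b23 - v2*b13 + v3*b12 = (-3)*(-4) - (-2)*(4) + (-2)*(-1) = 22
vB = 6*e1 - 5*e2 - 4*e3 + 22*e123


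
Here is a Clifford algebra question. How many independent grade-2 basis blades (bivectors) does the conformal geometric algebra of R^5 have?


The conformal model of R^5 uses Cl(6,1) with m = 5 + 2 = 7 generators.
Number of grade-2 blades = C(m, 2) = C(7, 2)
= 7*6/2 = 21


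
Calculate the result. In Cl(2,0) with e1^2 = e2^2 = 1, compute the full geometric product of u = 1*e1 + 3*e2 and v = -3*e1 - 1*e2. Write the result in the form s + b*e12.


Expand: (1*e1 + 3*e2)(-3*e1 - 1*e2)
= 1*(-3)*e1e1 + 1*(-1)*e1e2 + 3*(-3)*e2e1 + 3*(-1)*e2e2
Using e1^2 = e2^2 = 1, e2e1 = -e1e2:
Scalar part s = 1*(-3) + 3*(-1) = -3 + (-3) = -6
Bivector part b = 1*(-1) - 3*(-3) = -1 - (-9) = 8
uv = -6 + 8*e12


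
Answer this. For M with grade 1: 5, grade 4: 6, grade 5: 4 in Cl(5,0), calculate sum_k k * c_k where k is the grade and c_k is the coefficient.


Grade-weighted sum = sum of grade_k * coefficient_k
1*5 = 5
4*6 = 24
5*4 = 20
Total = 5 + 24 + 20 = 49


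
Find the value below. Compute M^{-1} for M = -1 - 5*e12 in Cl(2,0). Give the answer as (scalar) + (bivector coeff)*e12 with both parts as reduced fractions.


M = -1 - 5*e12, where e12^2 = -1.
Since M commutes with its reverse ~M = a - b*e12, M * ~M = a^2 - b^2*e12^2 = a^2 + b^2.
So M^{-1} = ~M / (a^2 + b^2) = (a - b*e12)/(a^2 + b^2).
a^2 + b^2 = 1 + 25 = 26
Scalar part = -1/26 = -1/26
Bivector coeff = 5/26 = 5/26
M^{-1} = -1/26 + 5/26*e12


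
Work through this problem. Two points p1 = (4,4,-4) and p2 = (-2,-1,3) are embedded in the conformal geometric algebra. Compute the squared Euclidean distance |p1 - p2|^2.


p1 - p2 = (6, 5, -7)
|p1 - p2|^2 = 6^2 + 5^2 + (-7)^2
= 36 + 25 + 49
= 110


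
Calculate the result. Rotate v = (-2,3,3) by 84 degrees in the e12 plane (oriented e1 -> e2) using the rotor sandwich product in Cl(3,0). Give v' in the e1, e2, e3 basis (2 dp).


Rotor R = cos(42deg) - sin(42deg)*e12
Rotation angle theta = 2 * 42 = 84 degrees in the e12 plane (e1 -> e2).
The component perpendicular to the plane (e3) is invariant: v'_3 = v3 = 3.00
cos(84deg) = 0.1045, sin(84deg) = 0.9945
v'_1 = v1*cos(theta) - v2*sin(theta) = -2*0.1045 - 3*0.9945 = -3.19
v'_2 = v1*sin(theta) + v2*cos(theta) = -2*0.9945 + 3*0.1045 = -1.68
v' = -3.19*e1 - 1.68*e2 + 3.00*e3


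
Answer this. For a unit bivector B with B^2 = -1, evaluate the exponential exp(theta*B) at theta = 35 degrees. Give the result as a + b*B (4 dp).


For a unit bivector B with B^2 = -1, the exponential series gives
e^(theta*B) = cos(theta) + sin(theta)*B (the GA analogue of Euler's formula).
theta = 35 degrees = 0.610865 rad
cos(35 deg) = 0.8192
sin(35 deg) = 0.5736
exp(theta*B) = 0.8192 + 0.5736*B


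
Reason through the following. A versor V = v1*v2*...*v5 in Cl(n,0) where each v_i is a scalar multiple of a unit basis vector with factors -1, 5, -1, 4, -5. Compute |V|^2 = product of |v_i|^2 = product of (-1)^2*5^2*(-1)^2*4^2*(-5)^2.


Each vector v_i has |v_i|^2 = s_i^2
Squared scales: (-1)^2 = 1, 5^2 = 25, (-1)^2 = 1, 4^2 = 16, (-5)^2 = 25
|V|^2 = 1 * 25 * 1 * 16 * 25
= 10000


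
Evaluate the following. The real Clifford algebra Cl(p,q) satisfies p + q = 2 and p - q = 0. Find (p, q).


We need p + q = 2 and p - q = 0.
Adding: 2p = 2 + 0 = 2, so p = 1.
Then q = 2 - 1 = 1.
(p, q) = (1, 1)


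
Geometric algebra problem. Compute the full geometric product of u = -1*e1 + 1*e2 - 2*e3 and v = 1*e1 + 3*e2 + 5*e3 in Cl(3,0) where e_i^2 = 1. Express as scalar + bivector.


In Cl(3,0): e_i^2 = 1, e_ie_j = -e_je_i for i != j.
Scalar part = u . v = (-1)*1 + 1*3 + (-2)*5
= -1 + 3 + (-10) = -8
e12 coeff = (-1)*3 - 1*1 = -3 - 1 = -4
e13 coeff = (-1)*5 - (-2)*1 = -5 - (-2) = -3
e23 coeff = 1*5 - (-2)*3 = 5 - (-6) = 11
uv = -8 - 4*e12 - 3*e13 + 11*e23


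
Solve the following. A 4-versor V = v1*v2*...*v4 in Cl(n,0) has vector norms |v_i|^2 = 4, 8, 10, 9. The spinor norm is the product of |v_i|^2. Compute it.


Spinor norm N(V) = |v1|^2 * |v2|^2 * ... * |v4|^2
= 4 * 8 * 10 * 9
Running product: 4, 32, 320, 2880
N(V) = 2880


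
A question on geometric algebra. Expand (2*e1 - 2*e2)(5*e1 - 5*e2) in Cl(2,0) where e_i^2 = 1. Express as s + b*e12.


Expand: (2*e1 - 2*e2)(5*e1 - 5*e2)
= 2*5*e1e1 + 2*(-5)*e1e2 + (-2)*5*e2e1 + (-2)*(-5)*e2e2
Using e1^2 = e2^2 = 1, e2e1 = -e1e2:
Scalar part s = 2*5 + (-2)*(-5) = 10 + 10 = 20
Bivector part b = 2*(-5) - (-2)*5 = -10 - (-10) = 0
uv = 20 + 0*e12
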